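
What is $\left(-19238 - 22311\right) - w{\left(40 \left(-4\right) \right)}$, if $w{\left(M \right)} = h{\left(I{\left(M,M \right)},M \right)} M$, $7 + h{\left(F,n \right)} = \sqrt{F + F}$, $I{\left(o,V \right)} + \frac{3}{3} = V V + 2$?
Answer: $-42669 + 160 \sqrt{51202} \approx -6464.4$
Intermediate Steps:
$I{\left(o,V \right)} = 1 + V^{2}$ ($I{\left(o,V \right)} = -1 + \left(V V + 2\right) = -1 + \left(V^{2} + 2\right) = -1 + \left(2 + V^{2}\right) = 1 + V^{2}$)
$h{\left(F,n \right)} = -7 + \sqrt{2} \sqrt{F}$ ($h{\left(F,n \right)} = -7 + \sqrt{F + F} = -7 + \sqrt{2 F} = -7 + \sqrt{2} \sqrt{F}$)
$w{\left(M \right)} = M \left(-7 + \sqrt{2} \sqrt{1 + M^{2}}\right)$ ($w{\left(M \right)} = \left(-7 + \sqrt{2} \sqrt{1 + M^{2}}\right) M = M \left(-7 + \sqrt{2} \sqrt{1 + M^{2}}\right)$)
$\left(-19238 - 22311\right) - w{\left(40 \left(-4\right) \right)} = \left(-19238 - 22311\right) - 40 \left(-4\right) \left(-7 + \sqrt{2 + 2 \left(40 \left(-4\right)\right)^{2}}\right) = -41549 - - 160 \left(-7 + \sqrt{2 + 2 \left(-160\right)^{2}}\right) = -41549 - - 160 \left(-7 + \sqrt{2 + 2 \cdot 25600}\right) = -41549 - - 160 \left(-7 + \sqrt{2 + 51200}\right) = -41549 - - 160 \left(-7 + \sqrt{51202}\right) = -41549 - \left(1120 - 160 \sqrt{51202}\right) = -42669 + 160 \sqrt{51202}$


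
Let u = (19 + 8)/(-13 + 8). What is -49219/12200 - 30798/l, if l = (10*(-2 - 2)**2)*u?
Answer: 2313961/73200 ≈ 31.611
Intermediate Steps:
u = -27/5 (u = 27/(-5) = 27*(-1/5) = -27/5 ≈ -5.4000)
l = -864 (l = (10*(-2 - 2)**2)*(-27/5) = (10*(-4)**2)*(-27/5) = (10*16)*(-27/5) = 160*(-27/5) = -864)
-49219/12200 - 30798/l = -49219/12200 - 30798/(-864) = -49219*1/12200 - 30798*(-1/864) = -49219/12200 + 1711/48 = 2313961/73200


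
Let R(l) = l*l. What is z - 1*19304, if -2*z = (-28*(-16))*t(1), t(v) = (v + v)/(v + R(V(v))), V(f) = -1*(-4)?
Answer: -328616/17 ≈ -19330.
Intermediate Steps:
V(f) = 4
R(l) = l²
t(v) = 2*v/(16 + v) (t(v) = (v + v)/(v + 4²) = (2*v)/(v + 16) = (2*v)/(16 + v) = 2*v/(16 + v))
z = -448/17 (z = -(-28*(-16))*2*1/(16 + 1)/2 = -224*2*1/17 = -224*2*1*(1/17) = -224*2/17 = -½*896/17 = -448/17 ≈ -26.353)
z - 1*19304 = -448/17 - 1*19304 = -448/17 - 19304 = -328616/17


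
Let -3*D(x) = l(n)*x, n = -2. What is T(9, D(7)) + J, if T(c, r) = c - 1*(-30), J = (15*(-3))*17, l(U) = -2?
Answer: -726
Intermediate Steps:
D(x) = 2*x/3 (D(x) = -(-2)*x/3 = 2*x/3)
J = -765 (J = -45*17 = -765)
T(c, r) = 30 + c (T(c, r) = c + 30 = 30 + c)
T(9, D(7)) + J = (30 + 9) - 765 = 39 - 765 = -726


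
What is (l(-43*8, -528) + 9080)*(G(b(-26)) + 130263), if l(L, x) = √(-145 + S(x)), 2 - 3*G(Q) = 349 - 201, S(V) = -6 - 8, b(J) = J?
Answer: 3547038440/3 + 390643*I*√159/3 ≈ 1.1823e+9 + 1.6419e+6*I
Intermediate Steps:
S(V) = -14
G(Q) = -146/3 (G(Q) = ⅔ - (349 - 201)/3 = ⅔ - ⅓*148 = ⅔ - 148/3 = -146/3)
l(L, x) = I*√159 (l(L, x) = √(-145 - 14) = √(-159) = I*√159)
(l(-43*8, -528) + 9080)*(G(b(-26)) + 130263) = (I*√159 + 9080)*(-146/3 + 130263) = (9080 + I*√159)*(390643/3) = 3547038440/3 + 390643*I*√159/3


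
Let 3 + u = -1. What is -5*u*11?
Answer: 220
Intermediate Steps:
u = -4 (u = -3 - 1 = -4)
-5*u*11 = -5*(-4)*11 = 20*11 = 220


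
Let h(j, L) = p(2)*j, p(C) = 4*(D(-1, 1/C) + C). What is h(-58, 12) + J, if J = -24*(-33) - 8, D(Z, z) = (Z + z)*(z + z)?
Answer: 436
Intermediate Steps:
D(Z, z) = 2*z*(Z + z) (D(Z, z) = (Z + z)*(2*z) = 2*z*(Z + z))
J = 784 (J = 792 - 8 = 784)
p(C) = 4*C + 8*(-1 + 1/C)/C (p(C) = 4*(2*(-1 + 1/C)/C + C) = 4*(C + 2*(-1 + 1/C)/C) = 4*C + 8*(-1 + 1/C)/C)
h(j, L) = 6*j (h(j, L) = (-8/2 + 4*2 + 8/2**2)*j = (-8*1/2 + 8 + 8*(1/4))*j = (-4 + 8 + 2)*j = 6*j)
h(-58, 12) + J = 6*(-58) + 784 = -348 + 784 = 436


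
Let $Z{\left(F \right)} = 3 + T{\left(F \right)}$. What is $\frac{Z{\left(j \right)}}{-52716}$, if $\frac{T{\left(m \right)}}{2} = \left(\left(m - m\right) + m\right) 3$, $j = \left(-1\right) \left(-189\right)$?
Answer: $- \frac{379}{17572} \approx -0.021568$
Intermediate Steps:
$j = 189$
$T{\left(m \right)} = 6 m$ ($T{\left(m \right)} = 2 \left(\left(m - m\right) + m\right) 3 = 2 \left(0 + m\right) 3 = 2 m 3 = 2 \cdot 3 m = 6 m$)
$Z{\left(F \right)} = 3 + 6 F$
$\frac{Z{\left(j \right)}}{-52716} = \frac{3 + 6 \cdot 189}{-52716} = \left(3 + 1134\right) \left(- \frac{1}{52716}\right) = 1137 \left(- \frac{1}{52716}\right) = - \frac{379}{17572}$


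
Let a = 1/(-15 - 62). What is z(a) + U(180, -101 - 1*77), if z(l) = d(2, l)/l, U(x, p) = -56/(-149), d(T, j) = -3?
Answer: 34475/149 ≈ 231.38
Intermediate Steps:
U(x, p) = 56/149 (U(x, p) = -56*(-1/149) = 56/149)
a = -1/77 (a = 1/(-77) = -1/77 ≈ -0.012987)
z(l) = -3/l
z(a) + U(180, -101 - 1*77) = -3/(-1/77) + 56/149 = -3*(-77) + 56/149 = 231 + 56/149 = 34475/149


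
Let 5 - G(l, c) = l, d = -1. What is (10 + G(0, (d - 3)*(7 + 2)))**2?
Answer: 225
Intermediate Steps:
G(l, c) = 5 - l
(10 + G(0, (d - 3)*(7 + 2)))**2 = (10 + (5 - 1*0))**2 = (10 + (5 + 0))**2 = (10 + 5)**2 = 15**2 = 225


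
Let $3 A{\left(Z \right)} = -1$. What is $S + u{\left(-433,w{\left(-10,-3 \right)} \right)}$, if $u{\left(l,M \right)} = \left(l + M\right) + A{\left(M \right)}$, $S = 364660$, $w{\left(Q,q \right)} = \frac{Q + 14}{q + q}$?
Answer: $364226$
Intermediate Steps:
$w{\left(Q,q \right)} = \frac{14 + Q}{2 q}$
$A{\left(Z \right)} = - \frac{1}{3}$ ($A{\left(Z \right)} = \frac{1}{3} \left(-1\right) = - \frac{1}{3}$)
$u{\left(l,M \right)} = - \frac{1}{3} + M + l$ ($u{\left(l,M \right)} = \left(l + M\right) - \frac{1}{3} = \left(M + l\right) - \frac{1}{3} = - \frac{1}{3} + M + l$)
$S + u{\left(-433,w{\left(-10,-3 \right)} \right)} = 364660 - \left(\frac{1300}{3} - \frac{14 - 10}{2 \left(-3\right)}\right) = 364660 - \left(\frac{1300}{3} + \frac{2}{3}\right) = 364660 - 434 = 364226$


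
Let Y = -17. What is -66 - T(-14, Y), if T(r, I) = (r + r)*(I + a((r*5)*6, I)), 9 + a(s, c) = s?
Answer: -12554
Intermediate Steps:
a(s, c) = -9 + s
T(r, I) = 2*r*(-9 + I + 30*r) (T(r, I) = (r + r)*(I + (-9 + (r*5)*6)) = (2*r)*(I + (-9 + (5*r)*6)) = (2*r)*(I + (-9 + 30*r)) = (2*r)*(-9 + I + 30*r) = 2*r*(-9 + I + 30*r))
-66 - T(-14, Y) = -66 - 2*(-14)*(-9 - 17 + 30*(-14)) = -66 - 2*(-14)*(-9 - 17 - 420) = -66 - 2*(-14)*(-446) = -66 - 1*12488 = -66 - 12488 = -12554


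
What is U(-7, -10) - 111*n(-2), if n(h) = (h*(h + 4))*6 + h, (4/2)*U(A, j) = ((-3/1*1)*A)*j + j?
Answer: 2776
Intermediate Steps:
U(A, j) = j/2 - 3*A*j/2 (U(A, j) = (((-3/1*1)*A)*j + j)/2 = (((-3*1*1)*A)*j + j)/2 = (((-3*1)*A)*j + j)/2 = ((-3*A)*j + j)/2 = (-3*A*j + j)/2 = (j - 3*A*j)/2 = j/2 - 3*A*j/2)
n(h) = h + 6*h*(4 + h) (n(h) = (h*(4 + h))*6 + h = 6*h*(4 + h) + h = h + 6*h*(4 + h))
U(-7, -10) - 111*n(-2) = (1/2)*(-10)*(1 - 3*(-7)) - (-222)*(25 + 6*(-2)) = (1/2)*(-10)*(1 + 21) - (-222)*(25 - 12) = (1/2)*(-10)*22 - (-222)*13 = -110 - 111*(-26) = -110 + 2886 = 2776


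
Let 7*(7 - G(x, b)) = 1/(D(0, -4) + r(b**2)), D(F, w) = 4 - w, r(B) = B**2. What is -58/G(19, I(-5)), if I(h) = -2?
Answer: -9744/1175 ≈ -8.2928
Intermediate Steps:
G(x, b) = 7 - 1/(7*(8 + b**4)) (G(x, b) = 7 - 1/(7*((4 - 1*(-4)) + (b**2)**2)) = 7 - 1/(7*((4 + 4) + b**4)) = 7 - 1/(7*(8 + b**4)))
-58/G(19, I(-5)) = -58*7*(8 + (-2)**4)/(391 + 49*(-2)**4) = -58*7*(8 + 16)/(391 + 49*16) = -58*168/(391 + 784) = -58/((1/7)*(1/24)*1175) = -58/1175/168 = -58*168/1175 = -9744/1175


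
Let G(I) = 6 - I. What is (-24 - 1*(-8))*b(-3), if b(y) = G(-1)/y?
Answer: 112/3 ≈ 37.333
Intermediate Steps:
b(y) = 7/y (b(y) = (6 - 1*(-1))/y = (6 + 1)/y = 7/y)
(-24 - 1*(-8))*b(-3) = (-24 - 1*(-8))*(7/(-3)) = (-24 + 8)*(7*(-1/3)) = -16*(-7/3) = 112/3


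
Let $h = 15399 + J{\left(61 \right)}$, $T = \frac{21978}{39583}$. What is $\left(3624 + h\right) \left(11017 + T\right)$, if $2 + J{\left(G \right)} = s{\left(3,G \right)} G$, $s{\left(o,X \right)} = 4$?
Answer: $\frac{8401618481585}{39583} \approx 2.1225 \cdot 10^{8}$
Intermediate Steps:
$T = \frac{21978}{39583}$ ($T = 21978 \cdot \frac{1}{39583} = \frac{21978}{39583} \approx 0.55524$)
$J{\left(G \right)} = -2 + 4 G$
$h = 15641$ ($h = 15399 + \left(-2 + 4 \cdot 61\right) = 15399 + \left(-2 + 244\right) = 15399 + 242 = 15641$)
$\left(3624 + h\right) \left(11017 + T\right) = \left(3624 + 15641\right) \left(11017 + \frac{21978}{39583}\right) = 19265 \cdot \frac{436107889}{39583} = \frac{8401618481585}{39583}$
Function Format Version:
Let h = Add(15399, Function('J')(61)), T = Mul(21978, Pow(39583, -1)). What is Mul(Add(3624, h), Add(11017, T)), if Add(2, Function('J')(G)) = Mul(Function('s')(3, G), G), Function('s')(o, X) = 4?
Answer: Rational(8401618481585, 39583) ≈ 2.1225e+8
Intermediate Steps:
T = Rational(21978, 39583) (T = Mul(21978, Rational(1, 39583)) = Rational(21978, 39583) ≈ 0.55524)
Function('J')(G) = Add(-2, Mul(4, G))
h = 15641 (h = Add(15399, Add(-2, Mul(4, 61))) = Add(15399, Add(-2, 244)) = Add(15399, 242) = 15641)
Mul(Add(3624, h), Add(11017, T)) = Mul(Add(3624, 15641), Add(11017, Rational(21978, 39583))) = Mul(19265, Rational(436107889, 39583)) = Rational(8401618481585, 39583)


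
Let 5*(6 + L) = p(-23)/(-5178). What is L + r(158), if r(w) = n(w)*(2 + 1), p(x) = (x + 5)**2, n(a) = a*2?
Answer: 4064676/4315 ≈ 941.99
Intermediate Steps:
n(a) = 2*a
p(x) = (5 + x)**2
r(w) = 6*w (r(w) = (2*w)*(2 + 1) = (2*w)*3 = 6*w)
L = -25944/4315 (L = -6 + ((5 - 23)**2/(-5178))/5 = -6 + ((-18)**2*(-1/5178))/5 = -6 + (324*(-1/5178))/5 = -6 + (1/5)*(-54/863) = -6 - 54/4315 = -25944/4315 ≈ -6.0125)
L + r(158) = -25944/4315 + 6*158 = -25944/4315 + 948 = 4064676/4315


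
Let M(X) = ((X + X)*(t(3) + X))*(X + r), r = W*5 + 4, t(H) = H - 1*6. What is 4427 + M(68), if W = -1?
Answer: 596707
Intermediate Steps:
t(H) = -6 + H (t(H) = H - 6 = -6 + H)
r = -1 (r = -1*5 + 4 = -5 + 4 = -1)
M(X) = 2*X*(-1 + X)*(-3 + X) (M(X) = ((X + X)*((-6 + 3) + X))*(X - 1) = ((2*X)*(-3 + X))*(-1 + X) = (2*X*(-3 + X))*(-1 + X) = 2*X*(-1 + X)*(-3 + X))
4427 + M(68) = 4427 + 2*68*(3 + 68² - 4*68) = 4427 + 2*68*(3 + 4624 - 272) = 4427 + 2*68*4355 = 4427 + 592280 = 596707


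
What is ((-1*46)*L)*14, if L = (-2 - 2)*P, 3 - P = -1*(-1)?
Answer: 5152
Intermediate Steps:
P = 2 (P = 3 - (-1)*(-1) = 3 - 1*1 = 3 - 1 = 2)
L = -8 (L = (-2 - 2)*2 = -4*2 = -8)
((-1*46)*L)*14 = (-1*46*(-8))*14 = -46*(-8)*14 = 368*14 = 5152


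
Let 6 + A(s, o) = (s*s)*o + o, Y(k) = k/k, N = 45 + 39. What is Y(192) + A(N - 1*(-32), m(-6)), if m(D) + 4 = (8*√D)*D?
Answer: -53833 - 645936*I*√6 ≈ -53833.0 - 1.5822e+6*I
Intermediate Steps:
m(D) = -4 + 8*D^(3/2) (m(D) = -4 + (8*√D)*D = -4 + 8*D^(3/2))
N = 84
Y(k) = 1
A(s, o) = -6 + o + o*s² (A(s, o) = -6 + ((s*s)*o + o) = -6 + (s²*o + o) = -6 + (o*s² + o) = -6 + (o + o*s²) = -6 + o + o*s²)
Y(192) + A(N - 1*(-32), m(-6)) = 1 + (-6 + (-4 + 8*(-6)^(3/2)) + (-4 + 8*(-6)^(3/2))*(84 - 1*(-32))²) = 1 + (-6 + (-4 + 8*(-6*I*√6)) + (-4 + 8*(-6*I*√6))*(84 + 32)²) = 1 + (-6 + (-4 - 48*I*√6) + (-4 - 48*I*√6)*116²) = 1 + (-6 + (-4 - 48*I*√6) + (-4 - 48*I*√6)*13456) = 1 + (-6 + (-4 - 48*I*√6) + (-53824 - 645888*I*√6)) = 1 + (-53834 - 645936*I*√6) = -53833 - 645936*I*√6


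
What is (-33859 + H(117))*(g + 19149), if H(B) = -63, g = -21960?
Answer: 95354742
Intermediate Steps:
(-33859 + H(117))*(g + 19149) = (-33859 - 63)*(-21960 + 19149) = -33922*(-2811) = 95354742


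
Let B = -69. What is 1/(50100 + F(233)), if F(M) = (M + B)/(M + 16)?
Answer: 249/12475064 ≈ 1.9960e-5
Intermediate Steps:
F(M) = (-69 + M)/(16 + M) (F(M) = (M - 69)/(M + 16) = (-69 + M)/(16 + M))
1/(50100 + F(233)) = 1/(50100 + (-69 + 233)/(16 + 233)) = 1/(50100 + 164/249) = 1/(12475064/249) = 249/12475064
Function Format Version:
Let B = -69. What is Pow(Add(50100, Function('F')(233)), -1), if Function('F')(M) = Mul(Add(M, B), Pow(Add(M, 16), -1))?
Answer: Rational(249, 12475064) ≈ 1.9960e-5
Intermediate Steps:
Function('F')(M) = Mul(Pow(Add(16, M), -1), Add(-69, M)) (Function('F')(M) = Mul(Add(M, -69), Pow(Add(M, 16), -1)) = Mul(Add(-69, M), Pow(Add(16, M), -1)) = Mul(Pow(Add(16, M), -1), Add(-69, M)))
Pow(Add(50100, Function('F')(233)), -1) = Pow(Add(50100, Mul(Pow(Add(16, 233), -1), Add(-69, 233))), -1) = Pow(Add(50100, Mul(Pow(249, -1), 164)), -1) = Pow(Add(50100, Mul(Rational(1, 249), 164)), -1) = Pow(Add(50100, Rational(164, 249)), -1) = Pow(Rational(12475064, 249), -1) = Rational(249, 12475064)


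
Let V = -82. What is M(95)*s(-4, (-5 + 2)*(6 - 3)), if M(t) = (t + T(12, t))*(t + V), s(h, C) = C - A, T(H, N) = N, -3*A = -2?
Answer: -71630/3 ≈ -23877.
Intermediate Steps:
A = ⅔ (A = -⅓*(-2) = ⅔ ≈ 0.66667)
s(h, C) = -⅔ + C (s(h, C) = C - 1*⅔ = C - ⅔ = -⅔ + C)
M(t) = 2*t*(-82 + t) (M(t) = (t + t)*(t - 82) = (2*t)*(-82 + t) = 2*t*(-82 + t))
M(95)*s(-4, (-5 + 2)*(6 - 3)) = (2*95*(-82 + 95))*(-⅔ + (-5 + 2)*(6 - 3)) = (2*95*13)*(-⅔ - 3*3) = 2470*(-⅔ - 9) = 2470*(-29/3) = -71630/3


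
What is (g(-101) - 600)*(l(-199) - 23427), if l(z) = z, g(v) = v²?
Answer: -226833226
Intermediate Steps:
(g(-101) - 600)*(l(-199) - 23427) = ((-101)² - 600)*(-199 - 23427) = (10201 - 600)*(-23626) = 9601*(-23626) = -226833226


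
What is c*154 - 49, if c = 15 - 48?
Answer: -5131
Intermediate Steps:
c = -33
c*154 - 49 = -33*154 - 49 = -5082 - 49 = -5131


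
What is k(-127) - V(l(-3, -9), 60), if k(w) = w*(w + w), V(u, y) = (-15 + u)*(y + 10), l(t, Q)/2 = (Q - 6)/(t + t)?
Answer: 32958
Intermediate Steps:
l(t, Q) = (-6 + Q)/t (l(t, Q) = 2*((Q - 6)/(t + t)) = 2*((-6 + Q)/((2*t))) = 2*((-6 + Q)*(1/(2*t))) = 2*((-6 + Q)/(2*t)) = (-6 + Q)/t)
V(u, y) = (-15 + u)*(10 + y)
k(w) = 2*w² (k(w) = w*(2*w) = 2*w²)
k(-127) - V(l(-3, -9), 60) = 2*(-127)² - (-150 - 15*60 + 10*((-6 - 9)/(-3)) + ((-6 - 9)/(-3))*60) = 2*16129 - (-150 - 900 + 10*(-⅓*(-15)) - ⅓*(-15)*60) = 32258 - (-150 - 900 + 10*5 + 5*60) = 32258 - (-150 - 900 + 50 + 300) = 32258 - 1*(-700) = 32258 + 700 = 32958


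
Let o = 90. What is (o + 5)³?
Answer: 857375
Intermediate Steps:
(o + 5)³ = (90 + 5)³ = 95³ = 857375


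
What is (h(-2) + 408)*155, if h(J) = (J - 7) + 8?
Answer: 63085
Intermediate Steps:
h(J) = 1 + J (h(J) = (-7 + J) + 8 = 1 + J)
(h(-2) + 408)*155 = ((1 - 2) + 408)*155 = (-1 + 408)*155 = 407*155 = 63085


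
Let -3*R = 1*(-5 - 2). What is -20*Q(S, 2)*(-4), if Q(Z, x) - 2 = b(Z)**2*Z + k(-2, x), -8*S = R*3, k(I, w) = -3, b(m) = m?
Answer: -4275/32 ≈ -133.59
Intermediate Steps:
R = 7/3 (R = -(-5 - 2)/3 = -(-7)/3 = -1/3*(-7) = 7/3 ≈ 2.3333)
S = -7/8 (S = -7*3/24 = -1/8*7 = -7/8 ≈ -0.87500)
Q(Z, x) = -1 + Z**3 (Q(Z, x) = 2 + (Z**2*Z - 3) = 2 + (Z**3 - 3) = 2 + (-3 + Z**3) = -1 + Z**3)
-20*Q(S, 2)*(-4) = -20*(-1 + (-7/8)**3)*(-4) = -20*(-1 - 343/512)*(-4) = -20*(-855/512)*(-4) = (4275/128)*(-4) = -4275/32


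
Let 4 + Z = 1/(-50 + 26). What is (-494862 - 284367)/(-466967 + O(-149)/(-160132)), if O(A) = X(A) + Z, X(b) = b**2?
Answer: 69644371104/41735654981 ≈ 1.6687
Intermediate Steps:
Z = -97/24 (Z = -4 + 1/(-50 + 26) = -4 + 1/(-24) = -4 - 1/24 = -97/24 ≈ -4.0417)
O(A) = -97/24 + A**2 (O(A) = A**2 - 97/24 = -97/24 + A**2)
(-494862 - 284367)/(-466967 + O(-149)/(-160132)) = (-494862 - 284367)/(-466967 + (-97/24 + (-149)**2)/(-160132)) = -779229/(-466967 + (-97/24 + 22201)*(-1/160132)) = -779229/(-466967 + (532727/24)*(-1/160132)) = -779229/(-466967 - 12389/89376) = -779229/(-41735654981/89376) = -779229*(-89376/41735654981) = 69644371104/41735654981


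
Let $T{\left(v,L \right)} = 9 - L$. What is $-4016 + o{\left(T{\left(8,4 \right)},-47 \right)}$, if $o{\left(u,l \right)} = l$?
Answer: $-4063$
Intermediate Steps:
$-4016 + o{\left(T{\left(8,4 \right)},-47 \right)} = -4016 - 47 = -4063$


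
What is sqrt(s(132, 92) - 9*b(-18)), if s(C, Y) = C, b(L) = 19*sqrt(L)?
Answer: sqrt(132 - 513*I*sqrt(2)) ≈ 20.849 - 17.398*I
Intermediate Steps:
sqrt(s(132, 92) - 9*b(-18)) = sqrt(132 - 171*sqrt(-18)) = sqrt(132 - 171*3*I*sqrt(2)) = sqrt(132 - 513*I*sqrt(2))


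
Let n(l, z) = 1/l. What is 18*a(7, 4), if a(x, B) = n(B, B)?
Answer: 9/2 ≈ 4.5000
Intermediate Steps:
a(x, B) = 1/B
18*a(7, 4) = 18/4 = 18*(¼) = 9/2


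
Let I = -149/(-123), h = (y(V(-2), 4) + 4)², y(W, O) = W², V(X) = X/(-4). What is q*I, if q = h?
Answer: 43061/1968 ≈ 21.881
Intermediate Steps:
V(X) = -X/4 (V(X) = X*(-¼) = -X/4)
h = 289/16 (h = ((-¼*(-2))² + 4)² = ((½)² + 4)² = (¼ + 4)² = (17/4)² = 289/16 ≈ 18.063)
I = 149/123 (I = -149*(-1/123) = 149/123 ≈ 1.2114)
q = 289/16 ≈ 18.063
q*I = (289/16)*(149/123) = 43061/1968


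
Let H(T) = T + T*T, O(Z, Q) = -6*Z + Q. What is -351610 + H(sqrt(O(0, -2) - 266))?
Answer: -351878 + 2*I*sqrt(67) ≈ -3.5188e+5 + 16.371*I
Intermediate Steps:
O(Z, Q) = Q - 6*Z
H(T) = T + T**2
-351610 + H(sqrt(O(0, -2) - 266)) = -351610 + sqrt((-2 - 6*0) - 266)*(1 + sqrt((-2 - 6*0) - 266)) = -351610 + sqrt((-2 + 0) - 266)*(1 + sqrt((-2 + 0) - 266)) = -351610 + sqrt(-2 - 266)*(1 + sqrt(-2 - 266)) = -351610 + sqrt(-268)*(1 + sqrt(-268)) = -351610 + (2*I*sqrt(67))*(1 + 2*I*sqrt(67)) = -351610 + 2*I*sqrt(67)*(1 + 2*I*sqrt(67))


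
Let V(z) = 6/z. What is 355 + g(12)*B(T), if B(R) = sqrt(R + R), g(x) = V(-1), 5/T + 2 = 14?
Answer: 355 - sqrt(30) ≈ 349.52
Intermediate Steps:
T = 5/12 (T = 5/(-2 + 14) = 5/12 ≈ 0.41667)
g(x) = -6 (g(x) = 6/(-1) = 6*(-1) = -6)
B(R) = sqrt(2)*sqrt(R) (B(R) = sqrt(2*R) = sqrt(2)*sqrt(R))
355 + g(12)*B(T) = 355 - 6*sqrt(2)*sqrt(5/12) = 355 - 6*sqrt(2)*sqrt(15)/6 = 355 - sqrt(30)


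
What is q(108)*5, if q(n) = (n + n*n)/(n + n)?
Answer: 545/2 ≈ 272.50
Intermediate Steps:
q(n) = (n + n²)/(2*n) (q(n) = (n + n²)/((2*n)) = (n + n²)*(1/(2*n)) = (n + n²)/(2*n))
q(108)*5 = (½ + (½)*108)*5 = (½ + 54)*5 = (109/2)*5 = 545/2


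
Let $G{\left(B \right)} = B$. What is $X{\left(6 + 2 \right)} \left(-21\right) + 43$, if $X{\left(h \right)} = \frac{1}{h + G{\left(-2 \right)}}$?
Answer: $\frac{79}{2} \approx 39.5$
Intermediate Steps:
$X{\left(h \right)} = \frac{1}{-2 + h}$ ($X{\left(h \right)} = \frac{1}{h - 2} = \frac{1}{-2 + h}$)
$X{\left(6 + 2 \right)} \left(-21\right) + 43 = \frac{1}{-2 + \left(6 + 2\right)} \left(-21\right) + 43 = \frac{1}{-2 + 8} \left(-21\right) + 43 = \frac{1}{6} \left(-21\right) + 43 = - \frac{7}{2} + 43 = \frac{79}{2}$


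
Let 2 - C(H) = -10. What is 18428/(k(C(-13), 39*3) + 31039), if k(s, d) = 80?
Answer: 18428/31119 ≈ 0.59218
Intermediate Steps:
C(H) = 12 (C(H) = 2 - 1*(-10) = 2 + 10 = 12)
18428/(k(C(-13), 39*3) + 31039) = 18428/(80 + 31039) = 18428/31119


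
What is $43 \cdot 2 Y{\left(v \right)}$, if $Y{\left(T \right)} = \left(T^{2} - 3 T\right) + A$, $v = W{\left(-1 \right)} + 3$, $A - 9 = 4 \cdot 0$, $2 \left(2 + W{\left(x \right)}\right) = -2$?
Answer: $774$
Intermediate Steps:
$W{\left(x \right)} = -3$ ($W{\left(x \right)} = -2 + \frac{1}{2} \left(-2\right) = -2 - 1 = -3$)
$A = 9$ ($A = 9 + 4 \cdot 0 = 9 + 0 = 9$)
$v = 0$ ($v = -3 + 3 = 0$)
$Y{\left(T \right)} = 9 + T^{2} - 3 T$ ($Y{\left(T \right)} = \left(T^{2} - 3 T\right) + 9 = 9 + T^{2} - 3 T$)
$43 \cdot 2 Y{\left(v \right)} = 43 \cdot 2 \left(9 + 0^{2} - 0\right) = 86 \left(9 + 0 + 0\right) = 86 \cdot 9 = 774$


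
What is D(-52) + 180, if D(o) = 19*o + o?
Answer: -860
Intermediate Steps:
D(o) = 20*o
D(-52) + 180 = 20*(-52) + 180 = -1040 + 180 = -860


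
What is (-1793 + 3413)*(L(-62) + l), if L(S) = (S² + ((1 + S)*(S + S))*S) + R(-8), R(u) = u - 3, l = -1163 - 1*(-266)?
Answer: -754971840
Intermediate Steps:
l = -897 (l = -1163 + 266 = -897)
R(u) = -3 + u
L(S) = -11 + S² + 2*S²*(1 + S) (L(S) = (S² + ((1 + S)*(S + S))*S) + (-3 - 8) = (S² + ((1 + S)*(2*S))*S) - 11 = (S² + (2*S*(1 + S))*S) - 11 = (S² + 2*S²*(1 + S)) - 11 = -11 + S² + 2*S²*(1 + S))
(-1793 + 3413)*(L(-62) + l) = (-1793 + 3413)*((-11 + 2*(-62)³ + 3*(-62)²) - 897) = 1620*((-11 + 2*(-238328) + 3*3844) - 897) = 1620*((-11 - 476656 + 11532) - 897) = 1620*(-465135 - 897) = 1620*(-466032) = -754971840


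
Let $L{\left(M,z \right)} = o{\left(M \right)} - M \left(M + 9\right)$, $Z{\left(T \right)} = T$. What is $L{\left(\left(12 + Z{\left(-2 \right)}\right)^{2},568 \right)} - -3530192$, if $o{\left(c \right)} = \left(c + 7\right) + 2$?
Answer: $3519401$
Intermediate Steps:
$o{\left(c \right)} = 9 + c$ ($o{\left(c \right)} = \left(7 + c\right) + 2 = 9 + c$)
$L{\left(M,z \right)} = 9 + M - M \left(9 + M\right)$ ($L{\left(M,z \right)} = \left(9 + M\right) - M \left(M + 9\right) = \left(9 + M\right) - M \left(9 + M\right) = 9 + M - M \left(9 + M\right)$)
$L{\left(\left(12 + Z{\left(-2 \right)}\right)^{2},568 \right)} - -3530192 = \left(9 - \left(\left(12 - 2\right)^{2}\right)^{2} - 8 \left(12 - 2\right)^{2}\right) - -3530192 = \left(9 - \left(10^{2}\right)^{2} - 8 \cdot 10^{2}\right) + 3530192 = \left(9 - 100^{2} - 800\right) + 3530192 = \left(9 - 10000 - 800\right) + 3530192 = -10791 + 3530192 = 3519401$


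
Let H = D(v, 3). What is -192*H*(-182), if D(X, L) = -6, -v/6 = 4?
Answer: -209664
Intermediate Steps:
v = -24 (v = -6*4 = -24)
H = -6
-192*H*(-182) = -192*(-6)*(-182) = 1152*(-182) = -209664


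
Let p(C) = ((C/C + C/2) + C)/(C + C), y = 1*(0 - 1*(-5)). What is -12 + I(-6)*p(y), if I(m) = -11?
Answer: -427/20 ≈ -21.350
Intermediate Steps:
y = 5 (y = 1*(0 + 5) = 1*5 = 5)
p(C) = (1 + 3*C/2)/(2*C) (p(C) = ((1 + C*(1/2)) + C)/((2*C)) = ((1 + C/2) + C)*(1/(2*C)) = (1 + 3*C/2)*(1/(2*C)) = (1 + 3*C/2)/(2*C))
-12 + I(-6)*p(y) = -12 - 11*(2 + 3*5)/(4*5) = -12 - 11*(2 + 15)/(4*5) = -12 - 11*17/(4*5) = -12 - 11*17/20 = -12 - 187/20 = -427/20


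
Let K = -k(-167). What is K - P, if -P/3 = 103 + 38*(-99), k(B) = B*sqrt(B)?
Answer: -10977 + 167*I*sqrt(167) ≈ -10977.0 + 2158.1*I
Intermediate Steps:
k(B) = B**(3/2)
P = 10977 (P = -3*(103 + 38*(-99)) = -3*(103 - 3762) = -3*(-3659) = 10977)
K = 167*I*sqrt(167) (K = -(-167)**(3/2) = -(-167)*I*sqrt(167) = 167*I*sqrt(167) ≈ 2158.1*I)
K - P = 167*I*sqrt(167) - 1*10977 = 167*I*sqrt(167) - 10977 = -10977 + 167*I*sqrt(167)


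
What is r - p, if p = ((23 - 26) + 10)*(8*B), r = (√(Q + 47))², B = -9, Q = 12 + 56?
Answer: 619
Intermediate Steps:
Q = 68
r = 115 (r = (√(68 + 47))² = (√115)² = 115)
p = -504 (p = ((23 - 26) + 10)*(8*(-9)) = (-3 + 10)*(-72) = 7*(-72) = -504)
r - p = 115 - 1*(-504) = 115 + 504 = 619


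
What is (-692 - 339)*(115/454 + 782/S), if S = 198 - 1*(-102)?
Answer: -50200421/17025 ≈ -2948.6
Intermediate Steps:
S = 300 (S = 198 + 102 = 300)
(-692 - 339)*(115/454 + 782/S) = (-692 - 339)*(115/454 + 782/300) = -1031*(115*(1/454) + 782*(1/300)) = -1031*(115/454 + 391/150) = -1031*48691/17025 = -50200421/17025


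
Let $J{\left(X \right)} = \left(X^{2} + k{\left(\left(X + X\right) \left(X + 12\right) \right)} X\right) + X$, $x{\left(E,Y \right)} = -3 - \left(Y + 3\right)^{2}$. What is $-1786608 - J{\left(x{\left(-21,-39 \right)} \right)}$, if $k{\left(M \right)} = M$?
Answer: $4339897464$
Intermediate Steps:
$x{\left(E,Y \right)} = -3 - \left(3 + Y\right)^{2}$
$J{\left(X \right)} = X + X^{2} + 2 X^{2} \left(12 + X\right)$ ($J{\left(X \right)} = \left(X^{2} + \left(X + X\right) \left(X + 12\right) X\right) + X = \left(X^{2} + 2 X \left(12 + X\right) X\right) + X = \left(X^{2} + 2 X^{2} \left(12 + X\right)\right) + X = X + X^{2} + 2 X^{2} \left(12 + X\right)$)
$-1786608 - J{\left(x{\left(-21,-39 \right)} \right)} = -1786608 - \left(-3 - \left(3 - 39\right)^{2}\right) \left(1 - \left(3 + \left(3 - 39\right)^{2}\right) + 2 \left(-3 - \left(3 - 39\right)^{2}\right) \left(12 - \left(3 + \left(3 - 39\right)^{2}\right)\right)\right) = -1786608 - \left(-3 - \left(-36\right)^{2}\right) \left(1 - 1299 + 2 \left(-3 - \left(-36\right)^{2}\right) \left(12 - 1299\right)\right) = -1786608 - \left(-3 - 1296\right) \left(1 - 1299 + 2 \left(-3 - 1296\right) \left(12 - 1299\right)\right) = -1786608 - - 1299 \left(1 - 1299 + 2 \left(-1299\right) \left(12 - 1299\right)\right) = -1786608 - - 1299 \left(1 - 1299 + 2 \left(-1299\right) \left(-1287\right)\right) = -1786608 - - 1299 \left(1 - 1299 + 3343626\right) = -1786608 - \left(-1299\right) 3342328 = -1786608 - -4341684072 = -1786608 + 4341684072 = 4339897464$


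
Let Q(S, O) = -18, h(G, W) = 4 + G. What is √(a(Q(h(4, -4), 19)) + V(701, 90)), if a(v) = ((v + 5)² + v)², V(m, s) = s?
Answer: √22891 ≈ 151.30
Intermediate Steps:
a(v) = (v + (5 + v)²)² (a(v) = ((5 + v)² + v)² = (v + (5 + v)²)²)
√(a(Q(h(4, -4), 19)) + V(701, 90)) = √((-18 + (5 - 18)²)² + 90) = √((-18 + (-13)²)² + 90) = √((-18 + 169)² + 90) = √(151² + 90) = √(22801 + 90) = √22891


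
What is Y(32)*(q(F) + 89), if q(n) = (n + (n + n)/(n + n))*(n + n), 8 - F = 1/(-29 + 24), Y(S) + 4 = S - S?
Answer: -23988/25 ≈ -959.52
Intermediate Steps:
Y(S) = -4 (Y(S) = -4 + (S - S) = -4 + 0 = -4)
F = 41/5 (F = 8 - 1/(-29 + 24) = 8 - 1/(-5) = 8 - 1*(-1/5) = 8 + 1/5 = 41/5 ≈ 8.2000)
q(n) = 2*n*(1 + n) (q(n) = (n + (2*n)/((2*n)))*(2*n) = (n + (2*n)*(1/(2*n)))*(2*n) = (n + 1)*(2*n) = (1 + n)*(2*n) = 2*n*(1 + n))
Y(32)*(q(F) + 89) = -4*(2*(41/5)*(1 + 41/5) + 89) = -4*(2*(41/5)*(46/5) + 89) = -4*(3772/25 + 89) = -4*5997/25 = -23988/25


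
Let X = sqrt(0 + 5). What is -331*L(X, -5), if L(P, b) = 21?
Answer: -6951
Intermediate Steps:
X = sqrt(5) ≈ 2.2361
-331*L(X, -5) = -331*21 = -6951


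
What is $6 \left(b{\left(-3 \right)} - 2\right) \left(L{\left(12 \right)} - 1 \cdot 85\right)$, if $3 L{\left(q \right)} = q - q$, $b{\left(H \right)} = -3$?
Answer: $2550$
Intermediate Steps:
$L{\left(q \right)} = 0$ ($L{\left(q \right)} = \frac{q - q}{3} = \frac{1}{3} \cdot 0 = 0$)
$6 \left(b{\left(-3 \right)} - 2\right) \left(L{\left(12 \right)} - 1 \cdot 85\right) = 6 \left(-3 - 2\right) \left(0 - 1 \cdot 85\right) = 6 \left(-5\right) \left(0 - 85\right) = - 30 \left(0 - 85\right) = \left(-30\right) \left(-85\right) = 2550$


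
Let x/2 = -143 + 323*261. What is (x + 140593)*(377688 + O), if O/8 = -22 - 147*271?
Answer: 18169027008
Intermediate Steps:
x = 168320 (x = 2*(-143 + 323*261) = 2*(-143 + 84303) = 2*84160 = 168320)
O = -318872 (O = 8*(-22 - 147*271) = 8*(-22 - 39837) = 8*(-39859) = -318872)
(x + 140593)*(377688 + O) = (168320 + 140593)*(377688 - 318872) = 308913*58816 = 18169027008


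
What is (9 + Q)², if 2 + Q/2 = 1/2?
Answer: 36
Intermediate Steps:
Q = -3 (Q = -4 + 2/2 = -4 + 2*(½) = -4 + 1 = -3)
(9 + Q)² = (9 - 3)² = 6² = 36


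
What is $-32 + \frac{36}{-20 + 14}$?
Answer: $-38$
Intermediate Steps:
$-32 + \frac{36}{-20 + 14} = -32 + \frac{36}{-6} = -32 + 36 \left(- \frac{1}{6}\right) = -32 - 6 = -38$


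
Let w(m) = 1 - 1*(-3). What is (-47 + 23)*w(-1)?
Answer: -96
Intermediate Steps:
w(m) = 4 (w(m) = 1 + 3 = 4)
(-47 + 23)*w(-1) = (-47 + 23)*4 = -24*4 = -96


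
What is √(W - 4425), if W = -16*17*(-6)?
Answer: 7*I*√57 ≈ 52.849*I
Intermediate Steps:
W = 1632 (W = -272*(-6) = 1632)
√(W - 4425) = √(1632 - 4425) = √(-2793) = 7*I*√57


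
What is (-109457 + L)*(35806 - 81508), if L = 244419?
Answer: -6168033324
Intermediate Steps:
(-109457 + L)*(35806 - 81508) = (-109457 + 244419)*(35806 - 81508) = 134962*(-45702) = -6168033324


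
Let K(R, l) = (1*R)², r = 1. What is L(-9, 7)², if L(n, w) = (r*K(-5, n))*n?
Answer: 50625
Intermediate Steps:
K(R, l) = R²
L(n, w) = 25*n (L(n, w) = (1*(-5)²)*n = (1*25)*n = 25*n)
L(-9, 7)² = (25*(-9))² = (-225)² = 50625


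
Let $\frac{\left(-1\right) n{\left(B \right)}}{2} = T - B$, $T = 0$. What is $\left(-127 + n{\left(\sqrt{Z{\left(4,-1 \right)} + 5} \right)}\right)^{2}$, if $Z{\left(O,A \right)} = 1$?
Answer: $16153 - 508 \sqrt{6} \approx 14909.0$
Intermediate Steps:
$n{\left(B \right)} = 2 B$ ($n{\left(B \right)} = - 2 \left(0 - B\right) = - 2 \left(- B\right) = 2 B$)
$\left(-127 + n{\left(\sqrt{Z{\left(4,-1 \right)} + 5} \right)}\right)^{2} = \left(-127 + 2 \sqrt{1 + 5}\right)^{2} = \left(-127 + 2 \sqrt{6}\right)^{2}$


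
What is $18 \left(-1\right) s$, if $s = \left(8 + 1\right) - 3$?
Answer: $-108$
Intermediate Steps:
$s = 6$ ($s = 9 - 3 = 6$)
$18 \left(-1\right) s = 18 \left(-1\right) 6 = \left(-18\right) 6 = -108$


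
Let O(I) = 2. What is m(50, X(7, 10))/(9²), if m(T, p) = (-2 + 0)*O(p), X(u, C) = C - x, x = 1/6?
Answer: -4/81 ≈ -0.049383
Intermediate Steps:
x = ⅙ ≈ 0.16667
X(u, C) = -⅙ + C (X(u, C) = C - 1*⅙ = C - ⅙ = -⅙ + C)
m(T, p) = -4 (m(T, p) = (-2 + 0)*2 = -2*2 = -4)
m(50, X(7, 10))/(9²) = -4/(9²) = -4/81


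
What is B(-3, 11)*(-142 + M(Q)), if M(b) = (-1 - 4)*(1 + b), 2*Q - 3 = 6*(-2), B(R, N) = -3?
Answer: 747/2 ≈ 373.50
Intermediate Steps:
Q = -9/2 (Q = 3/2 + (6*(-2))/2 = 3/2 + (½)*(-12) = 3/2 - 6 = -9/2 ≈ -4.5000)
M(b) = -5 - 5*b (M(b) = -5*(1 + b) = -5 - 5*b)
B(-3, 11)*(-142 + M(Q)) = -3*(-142 + (-5 - 5*(-9/2))) = -3*(-142 + (-5 + 45/2)) = -3*(-142 + 35/2) = -3*(-249/2) = 747/2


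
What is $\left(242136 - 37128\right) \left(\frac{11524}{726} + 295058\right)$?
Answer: $\frac{7319593058176}{121} \approx 6.0492 \cdot 10^{10}$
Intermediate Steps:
$\left(242136 - 37128\right) \left(\frac{11524}{726} + 295058\right) = 205008 \left(11524 \cdot \frac{1}{726} + 295058\right) = 205008 \left(\frac{5762}{363} + 295058\right) = 205008 \cdot \frac{107111816}{363} = \frac{7319593058176}{121}$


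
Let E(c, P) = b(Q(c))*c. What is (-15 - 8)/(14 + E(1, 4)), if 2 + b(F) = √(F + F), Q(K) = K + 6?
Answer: -138/65 + 23*√14/130 ≈ -1.4611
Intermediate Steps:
Q(K) = 6 + K
b(F) = -2 + √2*√F (b(F) = -2 + √(F + F) = -2 + √(2*F) = -2 + √2*√F)
E(c, P) = c*(-2 + √2*√(6 + c)) (E(c, P) = (-2 + √2*√(6 + c))*c = c*(-2 + √2*√(6 + c)))
(-15 - 8)/(14 + E(1, 4)) = (-15 - 8)/(14 + 1*(-2 + √(12 + 2*1))) = -23/(14 + 1*(-2 + √(12 + 2))) = -23/(14 + 1*(-2 + √14)) = -23/(14 + (-2 + √14)) = -23/(12 + √14)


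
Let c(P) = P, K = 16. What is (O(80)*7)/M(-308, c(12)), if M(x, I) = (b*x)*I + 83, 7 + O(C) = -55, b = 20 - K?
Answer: 434/14701 ≈ 0.029522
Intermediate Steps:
b = 4 (b = 20 - 1*16 = 20 - 16 = 4)
O(C) = -62 (O(C) = -7 - 55 = -62)
M(x, I) = 83 + 4*I*x (M(x, I) = (4*x)*I + 83 = 4*I*x + 83 = 83 + 4*I*x)
(O(80)*7)/M(-308, c(12)) = (-62*7)/(83 + 4*12*(-308)) = -434/(83 - 14784) = -434/(-14701) = -434*(-1/14701) = 434/14701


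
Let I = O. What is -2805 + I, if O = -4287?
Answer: -7092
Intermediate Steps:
I = -4287
-2805 + I = -2805 - 4287 = -7092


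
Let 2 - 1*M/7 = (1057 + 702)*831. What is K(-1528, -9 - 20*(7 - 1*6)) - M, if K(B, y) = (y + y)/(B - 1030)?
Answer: 13086841860/1279 ≈ 1.0232e+7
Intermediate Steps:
M = -10232089 (M = 14 - 7*(1057 + 702)*831 = 14 - 12313*831 = 14 - 7*1461729 = 14 - 10232103 = -10232089)
K(B, y) = 2*y/(-1030 + B) (K(B, y) = (2*y)/(-1030 + B) = 2*y/(-1030 + B))
K(-1528, -9 - 20*(7 - 1*6)) - M = 2*(-9 - 20*(7 - 1*6))/(-1030 - 1528) - 1*(-10232089) = 2*(-9 - 20*(7 - 6))/(-2558) + 10232089 = 2*(-9 - 20*1)*(-1/2558) + 10232089 = 2*(-9 - 20)*(-1/2558) + 10232089 = 2*(-29)*(-1/2558) + 10232089 = 29/1279 + 10232089 = 13086841860/1279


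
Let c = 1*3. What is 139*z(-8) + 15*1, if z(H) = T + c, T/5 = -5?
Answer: -3043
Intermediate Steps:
T = -25 (T = 5*(-5) = -25)
c = 3
z(H) = -22 (z(H) = -25 + 3 = -22)
139*z(-8) + 15*1 = 139*(-22) + 15*1 = -3058 + 15 = -3043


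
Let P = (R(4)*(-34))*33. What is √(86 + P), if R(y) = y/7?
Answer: I*√27202/7 ≈ 23.561*I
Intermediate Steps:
R(y) = y/7 (R(y) = y*(⅐) = y/7)
P = -4488/7 (P = (((⅐)*4)*(-34))*33 = ((4/7)*(-34))*33 = -136/7*33 = -4488/7 ≈ -641.14)
√(86 + P) = √(86 - 4488/7) = √(-3886/7) = I*√27202/7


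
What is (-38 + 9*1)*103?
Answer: -2987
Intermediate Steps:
(-38 + 9*1)*103 = (-38 + 9)*103 = -29*103 = -2987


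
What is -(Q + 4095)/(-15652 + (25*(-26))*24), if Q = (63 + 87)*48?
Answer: 11295/31252 ≈ 0.36142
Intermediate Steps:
Q = 7200 (Q = 150*48 = 7200)
-(Q + 4095)/(-15652 + (25*(-26))*24) = -(7200 + 4095)/(-15652 + (25*(-26))*24) = -11295/(-15652 - 650*24) = -11295/(-15652 - 15600) = -11295/(-31252) = -11295*(-1)/31252 = -1*(-11295/31252) = 11295/31252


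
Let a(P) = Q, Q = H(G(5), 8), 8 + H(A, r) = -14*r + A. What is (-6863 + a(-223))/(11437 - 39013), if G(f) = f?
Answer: 1163/4596 ≈ 0.25305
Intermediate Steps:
H(A, r) = -8 + A - 14*r (H(A, r) = -8 + (-14*r + A) = -8 + (A - 14*r) = -8 + A - 14*r)
Q = -115 (Q = -8 + 5 - 14*8 = -8 + 5 - 112 = -115)
a(P) = -115
(-6863 + a(-223))/(11437 - 39013) = (-6863 - 115)/(11437 - 39013) = -6978/(-27576) = -6978*(-1/27576) = 1163/4596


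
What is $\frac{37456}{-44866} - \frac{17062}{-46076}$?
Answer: $- \frac{240079741}{516811454} \approx -0.46454$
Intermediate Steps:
$\frac{37456}{-44866} - \frac{17062}{-46076} = 37456 \left(- \frac{1}{44866}\right) - - \frac{8531}{23038} = - \frac{18728}{22433} + \frac{8531}{23038} = - \frac{240079741}{516811454}$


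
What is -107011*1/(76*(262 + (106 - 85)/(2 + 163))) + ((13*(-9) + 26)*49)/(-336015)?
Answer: -103829782813/19377313020 ≈ -5.3583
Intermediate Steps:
-107011*1/(76*(262 + (106 - 85)/(2 + 163))) + ((13*(-9) + 26)*49)/(-336015) = -107011*1/(76*(262 + 21/165)) + ((-117 + 26)*49)*(-1/336015) = -107011*1/(76*(262 + 21*(1/165))) - 91*49*(-1/336015) = -107011*1/(76*(262 + 7/55)) - 4459*(-1/336015) = -107011/((14417/55)*76) + 4459/336015 = -107011/1095692/55 + 4459/336015 = -107011*55/1095692 + 4459/336015 = -5885605/1095692 + 4459/336015 = -103829782813/19377313020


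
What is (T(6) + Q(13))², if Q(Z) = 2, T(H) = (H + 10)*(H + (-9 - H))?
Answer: 20164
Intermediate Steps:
T(H) = -90 - 9*H (T(H) = (10 + H)*(-9) = -90 - 9*H)
(T(6) + Q(13))² = ((-90 - 9*6) + 2)² = ((-90 - 54) + 2)² = (-144 + 2)² = (-142)² = 20164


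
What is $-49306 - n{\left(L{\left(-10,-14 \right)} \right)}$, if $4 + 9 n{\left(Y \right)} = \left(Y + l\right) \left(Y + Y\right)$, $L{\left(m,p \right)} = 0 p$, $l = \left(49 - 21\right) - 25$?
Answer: $- \frac{443750}{9} \approx -49306.0$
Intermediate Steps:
$l = 3$ ($l = 28 - 25 = 3$)
$L{\left(m,p \right)} = 0$
$n{\left(Y \right)} = - \frac{4}{9} + \frac{2 Y \left(3 + Y\right)}{9}$ ($n{\left(Y \right)} = - \frac{4}{9} + \frac{\left(Y + 3\right) \left(Y + Y\right)}{9} = - \frac{4}{9} + \frac{\left(3 + Y\right) 2 Y}{9} = - \frac{4}{9} + \frac{2 Y \left(3 + Y\right)}{9}$)
$-49306 - n{\left(L{\left(-10,-14 \right)} \right)} = -49306 - \left(- \frac{4}{9} + \frac{2}{3} \cdot 0 + \frac{2 \cdot 0^{2}}{9}\right) = -49306 - \left(- \frac{4}{9} + 0 + \frac{2}{9} \cdot 0\right) = -49306 - \left(- \frac{4}{9} + 0 + 0\right) = -49306 - - \frac{4}{9} = -49306 + \frac{4}{9} = - \frac{443750}{9}$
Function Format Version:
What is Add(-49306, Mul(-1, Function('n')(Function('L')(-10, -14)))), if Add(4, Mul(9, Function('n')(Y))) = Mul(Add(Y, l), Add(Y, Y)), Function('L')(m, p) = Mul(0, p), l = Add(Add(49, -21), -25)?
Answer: Rational(-443750, 9) ≈ -49306.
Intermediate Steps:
l = 3 (l = Add(28, -25) = 3)
Function('L')(m, p) = 0
Function('n')(Y) = Add(Rational(-4, 9), Mul(Rational(2, 9), Y, Add(3, Y))) (Function('n')(Y) = Add(Rational(-4, 9), Mul(Rational(1, 9), Mul(Add(Y, 3), Add(Y, Y)))) = Add(Rational(-4, 9), Mul(Rational(1, 9), Mul(Add(3, Y), Mul(2, Y)))) = Add(Rational(-4, 9), Mul(Rational(1, 9), Mul(2, Y, Add(3, Y)))) = Add(Rational(-4, 9), Mul(Rational(2, 9), Y, Add(3, Y))))
Add(-49306, Mul(-1, Function('n')(Function('L')(-10, -14)))) = Add(-49306, Mul(-1, Add(Rational(-4, 9), Mul(Rational(2, 3), 0), Mul(Rational(2, 9), Pow(0, 2))))) = Add(-49306, Mul(-1, Add(Rational(-4, 9), 0, Mul(Rational(2, 9), 0)))) = Add(-49306, Mul(-1, Add(Rational(-4, 9), 0, 0))) = Add(-49306, Mul(-1, Rational(-4, 9))) = Add(-49306, Rational(4, 9)) = Rational(-443750, 9)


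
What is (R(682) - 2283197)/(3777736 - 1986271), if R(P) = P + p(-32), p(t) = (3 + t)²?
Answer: -760558/597155 ≈ -1.2736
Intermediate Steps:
R(P) = 841 + P (R(P) = P + (3 - 32)² = P + (-29)² = P + 841 = 841 + P)
(R(682) - 2283197)/(3777736 - 1986271) = ((841 + 682) - 2283197)/(3777736 - 1986271) = (1523 - 2283197)/1791465 = -2281674*1/1791465 = -760558/597155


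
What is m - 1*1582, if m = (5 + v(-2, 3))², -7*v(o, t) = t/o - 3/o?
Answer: -1557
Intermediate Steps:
v(o, t) = 3/(7*o) - t/(7*o) (v(o, t) = -(t/o - 3/o)/7 = -(-3/o + t/o)/7 = 3/(7*o) - t/(7*o))
m = 25 (m = (5 + (⅐)*(3 - 1*3)/(-2))² = (5 + (⅐)*(-½)*(3 - 3))² = (5 + (⅐)*(-½)*0)² = (5 + 0)² = 5² = 25)
m - 1*1582 = 25 - 1*1582 = 25 - 1582 = -1557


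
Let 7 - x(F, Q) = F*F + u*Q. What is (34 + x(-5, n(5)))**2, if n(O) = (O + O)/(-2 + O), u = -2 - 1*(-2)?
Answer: 256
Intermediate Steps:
u = 0 (u = -2 + 2 = 0)
n(O) = 2*O/(-2 + O) (n(O) = (2*O)/(-2 + O) = 2*O/(-2 + O))
x(F, Q) = 7 - F**2 (x(F, Q) = 7 - (F*F + 0*Q) = 7 - (F**2 + 0) = 7 - F**2)
(34 + x(-5, n(5)))**2 = (34 + (7 - 1*(-5)**2))**2 = (34 + (7 - 1*25))**2 = (34 + (7 - 25))**2 = (34 - 18)**2 = 16**2 = 256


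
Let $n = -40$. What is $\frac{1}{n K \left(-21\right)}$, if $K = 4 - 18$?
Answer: $- \frac{1}{11760} \approx -8.5034 \cdot 10^{-5}$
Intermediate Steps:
$K = -14$ ($K = 4 - 18 = -14$)
$\frac{1}{n K \left(-21\right)} = \frac{1}{\left(-40\right) \left(-14\right) \left(-21\right)} = \frac{1}{560 \left(-21\right)} = \frac{1}{-11760} = - \frac{1}{11760}$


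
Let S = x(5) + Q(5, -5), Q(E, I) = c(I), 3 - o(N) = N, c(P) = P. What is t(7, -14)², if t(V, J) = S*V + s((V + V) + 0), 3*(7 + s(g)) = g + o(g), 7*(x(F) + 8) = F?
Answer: 8464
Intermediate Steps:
x(F) = -8 + F/7
o(N) = 3 - N
Q(E, I) = I
s(g) = -6 (s(g) = -7 + (g + (3 - g))/3 = -7 + (⅓)*3 = -7 + 1 = -6)
S = -86/7 (S = (-8 + (⅐)*5) - 5 = (-8 + 5/7) - 5 = -51/7 - 5 = -86/7 ≈ -12.286)
t(V, J) = -6 - 86*V/7 (t(V, J) = -86*V/7 - 6 = -6 - 86*V/7)
t(7, -14)² = (-6 - 86/7*7)² = (-6 - 86)² = (-92)² = 8464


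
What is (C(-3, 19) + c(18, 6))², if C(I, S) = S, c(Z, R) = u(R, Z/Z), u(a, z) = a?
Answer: 625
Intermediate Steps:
c(Z, R) = R
(C(-3, 19) + c(18, 6))² = (19 + 6)² = 25² = 625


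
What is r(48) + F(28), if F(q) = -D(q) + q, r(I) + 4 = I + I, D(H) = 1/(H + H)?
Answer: 6719/56 ≈ 119.98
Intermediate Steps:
D(H) = 1/(2*H)
r(I) = -4 + 2*I (r(I) = -4 + (I + I) = -4 + 2*I)
F(q) = q - 1/(2*q) (F(q) = -1/(2*q) + q = q - 1/(2*q))
r(48) + F(28) = (-4 + 2*48) + (28 - ½/28) = (-4 + 96) + (28 - ½*1/28) = 92 + (28 - 1/56) = 92 + 1567/56 = 6719/56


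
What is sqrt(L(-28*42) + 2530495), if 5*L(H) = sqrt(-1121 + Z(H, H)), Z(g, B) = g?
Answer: sqrt(63262375 + 5*I*sqrt(2297))/5 ≈ 1590.8 + 0.0030129*I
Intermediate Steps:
L(H) = sqrt(-1121 + H)/5
sqrt(L(-28*42) + 2530495) = sqrt(sqrt(-1121 - 28*42)/5 + 2530495) = sqrt(sqrt(-1121 - 1176)/5 + 2530495) = sqrt(sqrt(-2297)/5 + 2530495) = sqrt((I*sqrt(2297))/5 + 2530495) = sqrt(I*sqrt(2297)/5 + 2530495) = sqrt(2530495 + I*sqrt(2297)/5)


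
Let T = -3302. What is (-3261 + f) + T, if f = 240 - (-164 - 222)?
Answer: -5937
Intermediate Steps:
f = 626 (f = 240 - 1*(-386) = 240 + 386 = 626)
(-3261 + f) + T = (-3261 + 626) - 3302 = -2635 - 3302 = -5937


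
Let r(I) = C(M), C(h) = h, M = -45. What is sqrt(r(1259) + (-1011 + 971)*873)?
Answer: 3*I*sqrt(3885) ≈ 186.99*I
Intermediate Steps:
r(I) = -45
sqrt(r(1259) + (-1011 + 971)*873) = sqrt(-45 + (-1011 + 971)*873) = sqrt(-45 - 40*873) = sqrt(-45 - 34920) = sqrt(-34965) = 3*I*sqrt(3885)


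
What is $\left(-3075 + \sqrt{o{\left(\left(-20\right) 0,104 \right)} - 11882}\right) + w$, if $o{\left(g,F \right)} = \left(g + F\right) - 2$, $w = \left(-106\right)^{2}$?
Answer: $8161 + 2 i \sqrt{2945} \approx 8161.0 + 108.54 i$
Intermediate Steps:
$w = 11236$
$o{\left(g,F \right)} = -2 + F + g$ ($o{\left(g,F \right)} = \left(F + g\right) - 2 = -2 + F + g$)
$\left(-3075 + \sqrt{o{\left(\left(-20\right) 0,104 \right)} - 11882}\right) + w = \left(-3075 + \sqrt{\left(-2 + 104 - 0\right) - 11882}\right) + 11236 = \left(-3075 + \sqrt{\left(-2 + 104 + 0\right) - 11882}\right) + 11236 = \left(-3075 + \sqrt{102 - 11882}\right) + 11236 = \left(-3075 + \sqrt{-11780}\right) + 11236 = \left(-3075 + 2 i \sqrt{2945}\right) + 11236 = 8161 + 2 i \sqrt{2945}$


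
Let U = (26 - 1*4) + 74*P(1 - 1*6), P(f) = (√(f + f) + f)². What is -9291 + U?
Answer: -8159 - 740*I*√10 ≈ -8159.0 - 2340.1*I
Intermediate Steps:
P(f) = (f + √2*√f)² (P(f) = (√(2*f) + f)² = (√2*√f + f)² = (f + √2*√f)²)
U = 22 + 74*(-5 + I*√10)² (U = (26 - 1*4) + 74*((1 - 1*6) + √2*√(1 - 1*6))² = (26 - 4) + 74*((1 - 6) + √2*√(1 - 6))² = 22 + 74*(-5 + √2*√(-5))² = 22 + 74*(-5 + √2*(I*√5))² = 22 + 74*(-5 + I*√10)² ≈ 1132.0 - 2340.1*I)
-9291 + U = -9291 + (1132 - 740*I*√10) = -8159 - 740*I*√10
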